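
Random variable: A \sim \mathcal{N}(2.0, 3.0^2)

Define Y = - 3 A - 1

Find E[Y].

For Y = -3A - 1:
E[Y] = -3 * E[A] - 1
E[A] = 2.0 = 2
E[Y] = -3 * 2 - 1 = -7

-7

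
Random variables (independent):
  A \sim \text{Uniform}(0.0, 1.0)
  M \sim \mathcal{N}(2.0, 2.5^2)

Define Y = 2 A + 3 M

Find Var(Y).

For independent RVs: Var(aX + bY) = a²Var(X) + b²Var(Y)
Var(A) = 0.083333333
Var(M) = 6.25
Var(Y) = 2²*0.083333333 + 3²*6.25
= 4*0.083333333 + 9*6.25 = 56.583333

56.583333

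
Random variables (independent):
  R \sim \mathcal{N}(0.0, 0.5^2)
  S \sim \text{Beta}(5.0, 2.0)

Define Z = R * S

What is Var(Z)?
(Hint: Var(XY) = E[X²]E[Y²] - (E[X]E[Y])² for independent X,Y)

Var(XY) = E[X²]E[Y²] - (E[X]E[Y])²
E[R] = 0, Var(R) = 0.25
E[S] = 0.71428571, Var(S) = 0.025510204
E[R²] = 0.25 + 0² = 0.25
E[S²] = 0.025510204 + 0.71428571² = 0.53571429
Var(Z) = 0.25*0.53571429 - (0*0.71428571)²
= 0.13392857 - 0 = 0.13392857

0.13392857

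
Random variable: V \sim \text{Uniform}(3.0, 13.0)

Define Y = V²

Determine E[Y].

Using E[X²] = Var(X) + (E[X])²:
E[V] = 8
Var(V) = (13 - 3)^2/12 = 8.3333333
E[V²] = 8.3333333 + 8² = 8.3333333 + 64 = 72.333333

72.333333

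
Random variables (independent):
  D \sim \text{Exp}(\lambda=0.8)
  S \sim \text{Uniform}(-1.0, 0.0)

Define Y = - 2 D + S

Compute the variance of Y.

For independent RVs: Var(aX + bY) = a²Var(X) + b²Var(Y)
Var(D) = 1.5625
Var(S) = 0.083333333
Var(Y) = (-2)²*1.5625 + 1²*0.083333333
= 4*1.5625 + 1*0.083333333 = 6.3333333

6.3333333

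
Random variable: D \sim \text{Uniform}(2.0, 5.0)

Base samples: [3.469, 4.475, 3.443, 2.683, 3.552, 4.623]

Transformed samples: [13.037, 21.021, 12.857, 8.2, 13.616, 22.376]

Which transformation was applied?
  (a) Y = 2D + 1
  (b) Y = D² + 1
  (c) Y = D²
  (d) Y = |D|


Checking option (b) Y = D² + 1:
  D = 3.469 -> Y = 13.037 ✓
  D = 4.475 -> Y = 21.021 ✓
  D = 3.443 -> Y = 12.857 ✓
All samples match this transformation.

(b) D² + 1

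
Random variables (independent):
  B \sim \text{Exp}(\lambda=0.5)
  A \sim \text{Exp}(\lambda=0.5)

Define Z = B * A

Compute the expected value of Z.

For independent RVs: E[XY] = E[X]*E[Y]
E[B] = 2
E[A] = 2
E[Z] = 2 * 2 = 4

4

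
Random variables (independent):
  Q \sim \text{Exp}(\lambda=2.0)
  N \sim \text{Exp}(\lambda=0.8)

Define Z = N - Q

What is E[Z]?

E[Z] = -1*E[Q] + 1*E[N]
E[Q] = 0.5
E[N] = 1.25
E[Z] = -1*0.5 + 1*1.25 = 0.75

0.75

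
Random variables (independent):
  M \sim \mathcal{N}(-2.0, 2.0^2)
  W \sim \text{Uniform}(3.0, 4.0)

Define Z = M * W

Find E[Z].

For independent RVs: E[XY] = E[X]*E[Y]
E[M] = -2
E[W] = 3.5
E[Z] = -2 * 3.5 = -7

-7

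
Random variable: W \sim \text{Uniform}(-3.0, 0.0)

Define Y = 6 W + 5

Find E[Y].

For Y = 6W + 5:
E[Y] = 6 * E[W] + 5
E[W] = (-3 + 0)/2 = -1.5
E[Y] = 6 * (-1.5) + 5 = -4

-4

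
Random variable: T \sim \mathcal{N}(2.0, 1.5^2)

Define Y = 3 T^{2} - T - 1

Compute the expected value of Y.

E[Y] = 3*E[T²] - 1*E[T] - 1
E[T] = 2
E[T²] = Var(T) + (E[T])² = 2.25 + 4 = 6.25
E[Y] = 3*6.25 - 1*2 - 1 = 15.75

15.75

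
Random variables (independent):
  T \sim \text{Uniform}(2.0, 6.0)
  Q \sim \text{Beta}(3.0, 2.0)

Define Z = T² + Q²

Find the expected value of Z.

E[Z] = E[T²] + E[Q²]
E[T²] = Var(T) + E[T]² = 1.3333333 + 16 = 17.333333
E[Q²] = Var(Q) + E[Q]² = 0.04 + 0.36 = 0.4
E[Z] = 17.333333 + 0.4 = 17.733333

17.733333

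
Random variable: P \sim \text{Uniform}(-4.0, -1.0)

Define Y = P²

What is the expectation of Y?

E[P²] = Var(P) + (E[P])² = 0.75 + 6.25 = 7

7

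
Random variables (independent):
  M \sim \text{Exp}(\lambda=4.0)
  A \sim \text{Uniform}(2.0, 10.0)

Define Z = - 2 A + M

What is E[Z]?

E[Z] = 1*E[M] - 2*E[A]
E[M] = 0.25
E[A] = 6
E[Z] = 1*0.25 - 2*6 = -11.75

-11.75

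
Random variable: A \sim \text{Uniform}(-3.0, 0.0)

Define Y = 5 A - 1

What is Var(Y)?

For Y = aA + b: Var(Y) = a² * Var(A)
Var(A) = (0 + 3)^2/12 = 0.75
Var(Y) = 5² * 0.75 = 25 * 0.75 = 18.75

18.75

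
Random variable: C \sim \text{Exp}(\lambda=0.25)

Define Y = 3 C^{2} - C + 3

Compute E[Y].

E[Y] = 3*E[C²] - 1*E[C] + 3
E[C] = 4
E[C²] = Var(C) + (E[C])² = 16 + 16 = 32
E[Y] = 3*32 - 1*4 + 3 = 95

95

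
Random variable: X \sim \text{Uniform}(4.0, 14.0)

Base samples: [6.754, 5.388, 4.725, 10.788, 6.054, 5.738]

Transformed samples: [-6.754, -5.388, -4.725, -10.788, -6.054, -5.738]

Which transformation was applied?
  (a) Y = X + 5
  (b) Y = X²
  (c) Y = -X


Checking option (c) Y = -X:
  X = 6.754 -> Y = -6.754 ✓
  X = 5.388 -> Y = -5.388 ✓
  X = 4.725 -> Y = -4.725 ✓
All samples match this transformation.

(c) -X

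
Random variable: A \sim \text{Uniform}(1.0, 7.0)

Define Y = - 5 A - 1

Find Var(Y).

For Y = aA + b: Var(Y) = a² * Var(A)
Var(A) = (7 - 1)^2/12 = 3
Var(Y) = (-5)² * 3 = 25 * 3 = 75

75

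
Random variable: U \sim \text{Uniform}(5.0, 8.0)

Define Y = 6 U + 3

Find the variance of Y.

For Y = aU + b: Var(Y) = a² * Var(U)
Var(U) = (8 - 5)^2/12 = 0.75
Var(Y) = 6² * 0.75 = 36 * 0.75 = 27

27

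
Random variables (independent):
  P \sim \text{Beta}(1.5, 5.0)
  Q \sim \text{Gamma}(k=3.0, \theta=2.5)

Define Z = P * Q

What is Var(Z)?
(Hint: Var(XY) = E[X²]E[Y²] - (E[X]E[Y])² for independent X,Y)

Var(XY) = E[X²]E[Y²] - (E[X]E[Y])²
E[P] = 0.23076923, Var(P) = 0.023668639
E[Q] = 7.5, Var(Q) = 18.75
E[P²] = 0.023668639 + 0.23076923² = 0.076923077
E[Q²] = 18.75 + 7.5² = 75
Var(Z) = 0.076923077*75 - (0.23076923*7.5)²
= 5.7692308 - 2.9955621 = 2.7736686

2.7736686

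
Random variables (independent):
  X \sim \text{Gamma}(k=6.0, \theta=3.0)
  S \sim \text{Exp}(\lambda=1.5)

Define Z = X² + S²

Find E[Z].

E[Z] = E[X²] + E[S²]
E[X²] = Var(X) + E[X]² = 54 + 324 = 378
E[S²] = Var(S) + E[S]² = 0.44444444 + 0.44444444 = 0.88888889
E[Z] = 378 + 0.88888889 = 378.88889

378.88889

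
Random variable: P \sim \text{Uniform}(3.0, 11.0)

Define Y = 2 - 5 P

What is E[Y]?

For Y = -5P + 2:
E[Y] = -5 * E[P] + 2
E[P] = (3 + 11)/2 = 7
E[Y] = -5 * 7 + 2 = -33

-33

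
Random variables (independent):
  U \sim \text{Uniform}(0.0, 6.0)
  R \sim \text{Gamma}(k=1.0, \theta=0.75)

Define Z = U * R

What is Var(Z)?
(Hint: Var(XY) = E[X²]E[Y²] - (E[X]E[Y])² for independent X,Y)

Var(XY) = E[X²]E[Y²] - (E[X]E[Y])²
E[U] = 3, Var(U) = 3
E[R] = 0.75, Var(R) = 0.5625
E[U²] = 3 + 3² = 12
E[R²] = 0.5625 + 0.75² = 1.125
Var(Z) = 12*1.125 - (3*0.75)²
= 13.5 - 5.0625 = 8.4375

8.4375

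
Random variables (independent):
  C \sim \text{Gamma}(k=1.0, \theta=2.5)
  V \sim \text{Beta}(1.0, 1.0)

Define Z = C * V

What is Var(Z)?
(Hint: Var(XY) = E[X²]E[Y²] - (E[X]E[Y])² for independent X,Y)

Var(XY) = E[X²]E[Y²] - (E[X]E[Y])²
E[C] = 2.5, Var(C) = 6.25
E[V] = 0.5, Var(V) = 0.083333333
E[C²] = 6.25 + 2.5² = 12.5
E[V²] = 0.083333333 + 0.5² = 0.33333333
Var(Z) = 12.5*0.33333333 - (2.5*0.5)²
= 4.1666667 - 1.5625 = 2.6041667

2.6041667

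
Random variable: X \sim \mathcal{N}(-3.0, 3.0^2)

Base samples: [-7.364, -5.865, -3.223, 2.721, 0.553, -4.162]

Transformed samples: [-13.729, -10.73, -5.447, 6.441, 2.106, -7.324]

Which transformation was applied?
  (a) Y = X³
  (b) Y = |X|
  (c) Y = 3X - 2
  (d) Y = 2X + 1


Checking option (d) Y = 2X + 1:
  X = -7.364 -> Y = -13.729 ✓
  X = -5.865 -> Y = -10.73 ✓
  X = -3.223 -> Y = -5.447 ✓
All samples match this transformation.

(d) 2X + 1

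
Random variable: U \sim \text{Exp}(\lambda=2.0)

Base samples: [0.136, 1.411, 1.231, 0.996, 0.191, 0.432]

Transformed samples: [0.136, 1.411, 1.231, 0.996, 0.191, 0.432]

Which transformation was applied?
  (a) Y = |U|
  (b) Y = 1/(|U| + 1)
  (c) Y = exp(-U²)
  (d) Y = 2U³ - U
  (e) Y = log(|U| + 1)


Checking option (a) Y = |U|:
  U = 0.136 -> Y = 0.136 ✓
  U = 1.411 -> Y = 1.411 ✓
  U = 1.231 -> Y = 1.231 ✓
All samples match this transformation.

(a) |U|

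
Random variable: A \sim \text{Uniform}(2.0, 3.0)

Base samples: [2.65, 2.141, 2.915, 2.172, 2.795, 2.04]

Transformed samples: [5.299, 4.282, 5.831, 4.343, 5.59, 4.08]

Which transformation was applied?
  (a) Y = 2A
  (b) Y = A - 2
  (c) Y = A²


Checking option (a) Y = 2A:
  A = 2.65 -> Y = 5.299 ✓
  A = 2.141 -> Y = 4.282 ✓
  A = 2.915 -> Y = 5.831 ✓
All samples match this transformation.

(a) 2A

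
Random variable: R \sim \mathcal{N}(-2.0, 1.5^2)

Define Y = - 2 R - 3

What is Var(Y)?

For Y = aR + b: Var(Y) = a² * Var(R)
Var(R) = 1.5^2 = 2.25
Var(Y) = (-2)² * 2.25 = 4 * 2.25 = 9

9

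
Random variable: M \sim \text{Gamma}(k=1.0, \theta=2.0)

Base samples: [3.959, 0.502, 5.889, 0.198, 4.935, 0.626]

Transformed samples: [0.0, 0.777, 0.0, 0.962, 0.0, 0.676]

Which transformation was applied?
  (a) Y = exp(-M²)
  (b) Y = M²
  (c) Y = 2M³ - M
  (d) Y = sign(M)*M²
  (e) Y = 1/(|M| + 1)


Checking option (a) Y = exp(-M²):
  M = 3.959 -> Y = 0.0 ✓
  M = 0.502 -> Y = 0.777 ✓
  M = 5.889 -> Y = 0.0 ✓
All samples match this transformation.

(a) exp(-M²)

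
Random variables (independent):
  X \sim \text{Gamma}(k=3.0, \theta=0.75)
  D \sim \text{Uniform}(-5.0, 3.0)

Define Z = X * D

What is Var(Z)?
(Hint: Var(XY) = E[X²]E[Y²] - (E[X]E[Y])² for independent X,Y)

Var(XY) = E[X²]E[Y²] - (E[X]E[Y])²
E[X] = 2.25, Var(X) = 1.6875
E[D] = -1, Var(D) = 5.3333333
E[X²] = 1.6875 + 2.25² = 6.75
E[D²] = 5.3333333 + (-1)² = 6.3333333
Var(Z) = 6.75*6.3333333 - (2.25*(-1))²
= 42.75 - 5.0625 = 37.6875

37.6875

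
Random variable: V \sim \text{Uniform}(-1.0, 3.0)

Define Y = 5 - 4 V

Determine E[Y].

For Y = -4V + 5:
E[Y] = -4 * E[V] + 5
E[V] = (-1 + 3)/2 = 1
E[Y] = -4 * 1 + 5 = 1

1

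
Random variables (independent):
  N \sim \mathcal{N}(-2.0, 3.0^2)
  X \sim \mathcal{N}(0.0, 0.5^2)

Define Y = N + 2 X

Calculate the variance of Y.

For independent RVs: Var(aX + bY) = a²Var(X) + b²Var(Y)
Var(N) = 9
Var(X) = 0.25
Var(Y) = 1²*9 + 2²*0.25
= 1*9 + 4*0.25 = 10

10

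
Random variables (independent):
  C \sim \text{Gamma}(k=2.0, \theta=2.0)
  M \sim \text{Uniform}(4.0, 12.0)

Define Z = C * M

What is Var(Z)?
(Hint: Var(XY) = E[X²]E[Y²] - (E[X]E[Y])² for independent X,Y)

Var(XY) = E[X²]E[Y²] - (E[X]E[Y])²
E[C] = 4, Var(C) = 8
E[M] = 8, Var(M) = 5.3333333
E[C²] = 8 + 4² = 24
E[M²] = 5.3333333 + 8² = 69.333333
Var(Z) = 24*69.333333 - (4*8)²
= 1664 - 1024 = 640

640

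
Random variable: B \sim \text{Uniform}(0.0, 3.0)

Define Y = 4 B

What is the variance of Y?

For Y = aB + b: Var(Y) = a² * Var(B)
Var(B) = (3 - 0)^2/12 = 0.75
Var(Y) = 4² * 0.75 = 16 * 0.75 = 12

12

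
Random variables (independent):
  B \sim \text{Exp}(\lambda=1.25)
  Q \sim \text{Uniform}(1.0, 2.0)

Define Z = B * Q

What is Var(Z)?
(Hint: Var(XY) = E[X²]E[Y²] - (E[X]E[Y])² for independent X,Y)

Var(XY) = E[X²]E[Y²] - (E[X]E[Y])²
E[B] = 0.8, Var(B) = 0.64
E[Q] = 1.5, Var(Q) = 0.083333333
E[B²] = 0.64 + 0.8² = 1.28
E[Q²] = 0.083333333 + 1.5² = 2.3333333
Var(Z) = 1.28*2.3333333 - (0.8*1.5)²
= 2.9866667 - 1.44 = 1.5466667

1.5466667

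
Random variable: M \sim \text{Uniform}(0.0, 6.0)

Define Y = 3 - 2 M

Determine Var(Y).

For Y = aM + b: Var(Y) = a² * Var(M)
Var(M) = (6 - 0)^2/12 = 3
Var(Y) = (-2)² * 3 = 4 * 3 = 12

12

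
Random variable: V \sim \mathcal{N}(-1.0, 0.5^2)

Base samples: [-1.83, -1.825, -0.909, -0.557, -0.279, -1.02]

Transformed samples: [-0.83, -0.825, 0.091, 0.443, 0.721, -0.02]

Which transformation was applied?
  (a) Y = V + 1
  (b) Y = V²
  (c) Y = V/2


Checking option (a) Y = V + 1:
  V = -1.83 -> Y = -0.83 ✓
  V = -1.825 -> Y = -0.825 ✓
  V = -0.909 -> Y = 0.091 ✓
All samples match this transformation.

(a) V + 1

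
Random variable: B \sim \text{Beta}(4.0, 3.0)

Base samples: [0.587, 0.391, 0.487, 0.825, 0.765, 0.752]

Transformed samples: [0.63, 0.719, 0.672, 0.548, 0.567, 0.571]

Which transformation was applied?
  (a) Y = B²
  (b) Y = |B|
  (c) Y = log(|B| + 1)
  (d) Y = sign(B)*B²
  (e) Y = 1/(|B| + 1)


Checking option (e) Y = 1/(|B| + 1):
  B = 0.587 -> Y = 0.63 ✓
  B = 0.391 -> Y = 0.719 ✓
  B = 0.487 -> Y = 0.672 ✓
All samples match this transformation.

(e) 1/(|B| + 1)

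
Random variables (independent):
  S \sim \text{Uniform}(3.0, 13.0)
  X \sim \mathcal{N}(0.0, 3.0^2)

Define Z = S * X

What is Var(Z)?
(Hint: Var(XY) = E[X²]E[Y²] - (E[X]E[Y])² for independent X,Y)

Var(XY) = E[X²]E[Y²] - (E[X]E[Y])²
E[S] = 8, Var(S) = 8.3333333
E[X] = 0, Var(X) = 9
E[S²] = 8.3333333 + 8² = 72.333333
E[X²] = 9 + 0² = 9
Var(Z) = 72.333333*9 - (8*0)²
= 651 - 0 = 651

651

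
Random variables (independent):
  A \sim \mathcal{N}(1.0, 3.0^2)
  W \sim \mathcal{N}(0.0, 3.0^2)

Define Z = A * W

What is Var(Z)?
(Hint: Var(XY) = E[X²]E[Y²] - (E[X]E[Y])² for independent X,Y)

Var(XY) = E[X²]E[Y²] - (E[X]E[Y])²
E[A] = 1, Var(A) = 9
E[W] = 0, Var(W) = 9
E[A²] = 9 + 1² = 10
E[W²] = 9 + 0² = 9
Var(Z) = 10*9 - (1*0)²
= 90 - 0 = 90

90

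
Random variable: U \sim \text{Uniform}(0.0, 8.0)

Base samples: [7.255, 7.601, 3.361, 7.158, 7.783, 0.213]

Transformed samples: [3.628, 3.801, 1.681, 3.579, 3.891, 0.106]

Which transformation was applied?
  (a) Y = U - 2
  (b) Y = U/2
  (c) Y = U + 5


Checking option (b) Y = U/2:
  U = 7.255 -> Y = 3.628 ✓
  U = 7.601 -> Y = 3.801 ✓
  U = 3.361 -> Y = 1.681 ✓
All samples match this transformation.

(b) U/2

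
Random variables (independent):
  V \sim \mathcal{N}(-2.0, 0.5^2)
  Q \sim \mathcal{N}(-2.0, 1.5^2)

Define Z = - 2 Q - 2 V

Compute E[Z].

E[Z] = -2*E[V] - 2*E[Q]
E[V] = -2
E[Q] = -2
E[Z] = -2*(-2) - 2*(-2) = 8

8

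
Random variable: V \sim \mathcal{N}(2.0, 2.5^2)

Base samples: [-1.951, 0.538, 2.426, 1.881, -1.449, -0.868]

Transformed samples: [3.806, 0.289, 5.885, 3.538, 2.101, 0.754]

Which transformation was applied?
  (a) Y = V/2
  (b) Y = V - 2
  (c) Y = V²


Checking option (c) Y = V²:
  V = -1.951 -> Y = 3.806 ✓
  V = 0.538 -> Y = 0.289 ✓
  V = 2.426 -> Y = 5.885 ✓
All samples match this transformation.

(c) V²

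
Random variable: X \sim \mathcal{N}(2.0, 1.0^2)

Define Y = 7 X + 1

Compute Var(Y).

For Y = aX + b: Var(Y) = a² * Var(X)
Var(X) = 1.0^2 = 1
Var(Y) = 7² * 1 = 49 * 1 = 49

49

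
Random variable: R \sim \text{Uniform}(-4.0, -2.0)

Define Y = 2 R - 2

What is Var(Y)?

For Y = aR + b: Var(Y) = a² * Var(R)
Var(R) = (-2 + 4)^2/12 = 0.33333333
Var(Y) = 2² * 0.33333333 = 4 * 0.33333333 = 1.3333333

1.3333333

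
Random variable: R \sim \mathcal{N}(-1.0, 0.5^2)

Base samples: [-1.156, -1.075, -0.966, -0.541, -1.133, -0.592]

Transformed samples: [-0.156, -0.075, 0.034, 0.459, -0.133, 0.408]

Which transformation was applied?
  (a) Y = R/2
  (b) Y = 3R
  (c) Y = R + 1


Checking option (c) Y = R + 1:
  R = -1.156 -> Y = -0.156 ✓
  R = -1.075 -> Y = -0.075 ✓
  R = -0.966 -> Y = 0.034 ✓
All samples match this transformation.

(c) R + 1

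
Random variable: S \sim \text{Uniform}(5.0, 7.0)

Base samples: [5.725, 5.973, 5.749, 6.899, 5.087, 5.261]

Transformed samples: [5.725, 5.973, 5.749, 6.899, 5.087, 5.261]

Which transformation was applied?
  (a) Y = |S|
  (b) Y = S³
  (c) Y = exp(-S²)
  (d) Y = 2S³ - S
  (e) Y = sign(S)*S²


Checking option (a) Y = |S|:
  S = 5.725 -> Y = 5.725 ✓
  S = 5.973 -> Y = 5.973 ✓
  S = 5.749 -> Y = 5.749 ✓
All samples match this transformation.

(a) |S|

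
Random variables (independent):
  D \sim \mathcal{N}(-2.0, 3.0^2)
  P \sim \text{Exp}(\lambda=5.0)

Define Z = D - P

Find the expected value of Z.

E[Z] = 1*E[D] - 1*E[P]
E[D] = -2
E[P] = 0.2
E[Z] = 1*(-2) - 1*0.2 = -2.2

-2.2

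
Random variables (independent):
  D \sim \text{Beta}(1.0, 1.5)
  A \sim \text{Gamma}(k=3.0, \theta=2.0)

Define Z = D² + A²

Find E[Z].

E[Z] = E[D²] + E[A²]
E[D²] = Var(D) + E[D]² = 0.068571429 + 0.16 = 0.22857143
E[A²] = Var(A) + E[A]² = 12 + 36 = 48
E[Z] = 0.22857143 + 48 = 48.228571

48.228571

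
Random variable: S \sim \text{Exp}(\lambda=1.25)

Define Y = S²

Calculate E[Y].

E[S²] = Var(S) + (E[S])² = 0.64 + 0.64 = 1.28

1.28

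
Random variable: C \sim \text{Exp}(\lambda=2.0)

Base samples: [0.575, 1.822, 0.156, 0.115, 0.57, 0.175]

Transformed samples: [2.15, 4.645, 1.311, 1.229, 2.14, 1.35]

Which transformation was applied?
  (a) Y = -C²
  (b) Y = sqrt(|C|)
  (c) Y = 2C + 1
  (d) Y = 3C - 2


Checking option (c) Y = 2C + 1:
  C = 0.575 -> Y = 2.15 ✓
  C = 1.822 -> Y = 4.645 ✓
  C = 0.156 -> Y = 1.311 ✓
All samples match this transformation.

(c) 2C + 1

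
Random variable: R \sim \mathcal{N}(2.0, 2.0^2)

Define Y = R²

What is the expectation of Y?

Using E[X²] = Var(X) + (E[X])²:
E[R] = 2
Var(R) = 2.0^2 = 4
E[R²] = 4 + 2² = 4 + 4 = 8

8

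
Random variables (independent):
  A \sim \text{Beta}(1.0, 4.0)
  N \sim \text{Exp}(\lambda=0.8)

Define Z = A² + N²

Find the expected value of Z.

E[Z] = E[A²] + E[N²]
E[A²] = Var(A) + E[A]² = 0.026666667 + 0.04 = 0.066666667
E[N²] = Var(N) + E[N]² = 1.5625 + 1.5625 = 3.125
E[Z] = 0.066666667 + 3.125 = 3.1916667

3.1916667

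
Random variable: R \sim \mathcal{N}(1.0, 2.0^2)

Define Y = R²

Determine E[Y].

E[R²] = Var(R) + (E[R])² = 4 + 1 = 5

5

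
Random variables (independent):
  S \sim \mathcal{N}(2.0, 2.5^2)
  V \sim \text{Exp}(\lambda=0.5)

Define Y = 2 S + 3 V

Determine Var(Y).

For independent RVs: Var(aX + bY) = a²Var(X) + b²Var(Y)
Var(S) = 6.25
Var(V) = 4
Var(Y) = 2²*6.25 + 3²*4
= 4*6.25 + 9*4 = 61

61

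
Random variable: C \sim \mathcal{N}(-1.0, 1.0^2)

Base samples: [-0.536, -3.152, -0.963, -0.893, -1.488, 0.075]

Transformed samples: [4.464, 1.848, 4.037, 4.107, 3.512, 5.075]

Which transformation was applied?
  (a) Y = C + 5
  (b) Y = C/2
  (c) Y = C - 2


Checking option (a) Y = C + 5:
  C = -0.536 -> Y = 4.464 ✓
  C = -3.152 -> Y = 1.848 ✓
  C = -0.963 -> Y = 4.037 ✓
All samples match this transformation.

(a) C + 5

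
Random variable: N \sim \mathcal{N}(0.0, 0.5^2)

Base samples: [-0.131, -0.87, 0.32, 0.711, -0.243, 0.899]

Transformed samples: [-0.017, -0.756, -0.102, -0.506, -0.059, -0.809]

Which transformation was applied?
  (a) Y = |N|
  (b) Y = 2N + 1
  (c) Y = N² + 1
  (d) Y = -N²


Checking option (d) Y = -N²:
  N = -0.131 -> Y = -0.017 ✓
  N = -0.87 -> Y = -0.756 ✓
  N = 0.32 -> Y = -0.102 ✓
All samples match this transformation.

(d) -N²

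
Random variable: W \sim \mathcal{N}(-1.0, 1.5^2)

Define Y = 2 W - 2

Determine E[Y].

For Y = 2W - 2:
E[Y] = 2 * E[W] - 2
E[W] = -1.0 = -1
E[Y] = 2 * (-1) - 2 = -4

-4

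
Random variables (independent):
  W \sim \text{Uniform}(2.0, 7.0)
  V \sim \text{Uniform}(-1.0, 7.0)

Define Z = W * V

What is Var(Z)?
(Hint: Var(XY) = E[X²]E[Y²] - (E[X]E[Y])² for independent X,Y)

Var(XY) = E[X²]E[Y²] - (E[X]E[Y])²
E[W] = 4.5, Var(W) = 2.0833333
E[V] = 3, Var(V) = 5.3333333
E[W²] = 2.0833333 + 4.5² = 22.333333
E[V²] = 5.3333333 + 3² = 14.333333
Var(Z) = 22.333333*14.333333 - (4.5*3)²
= 320.11111 - 182.25 = 137.86111

137.86111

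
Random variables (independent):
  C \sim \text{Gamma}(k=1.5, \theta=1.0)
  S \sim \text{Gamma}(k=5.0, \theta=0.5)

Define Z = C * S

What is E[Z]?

For independent RVs: E[XY] = E[X]*E[Y]
E[C] = 1.5
E[S] = 2.5
E[Z] = 1.5 * 2.5 = 3.75

3.75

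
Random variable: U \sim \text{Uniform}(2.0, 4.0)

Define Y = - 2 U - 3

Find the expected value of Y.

For Y = -2U - 3:
E[Y] = -2 * E[U] - 3
E[U] = (2 + 4)/2 = 3
E[Y] = -2 * 3 - 3 = -9

-9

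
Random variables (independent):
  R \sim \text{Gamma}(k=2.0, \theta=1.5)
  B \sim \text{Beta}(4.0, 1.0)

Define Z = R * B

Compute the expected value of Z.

For independent RVs: E[XY] = E[X]*E[Y]
E[R] = 3
E[B] = 0.8
E[Z] = 3 * 0.8 = 2.4

2.4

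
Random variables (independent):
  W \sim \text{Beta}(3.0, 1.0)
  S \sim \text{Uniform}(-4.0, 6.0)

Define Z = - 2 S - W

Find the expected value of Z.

E[Z] = -1*E[W] - 2*E[S]
E[W] = 0.75
E[S] = 1
E[Z] = -1*0.75 - 2*1 = -2.75

-2.75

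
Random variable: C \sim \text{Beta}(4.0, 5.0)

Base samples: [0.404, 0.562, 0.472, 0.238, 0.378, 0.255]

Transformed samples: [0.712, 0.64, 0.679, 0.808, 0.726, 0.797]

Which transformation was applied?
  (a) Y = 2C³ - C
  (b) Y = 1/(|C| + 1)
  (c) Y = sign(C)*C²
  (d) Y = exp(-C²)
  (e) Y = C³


Checking option (b) Y = 1/(|C| + 1):
  C = 0.404 -> Y = 0.712 ✓
  C = 0.562 -> Y = 0.64 ✓
  C = 0.472 -> Y = 0.679 ✓
All samples match this transformation.

(b) 1/(|C| + 1)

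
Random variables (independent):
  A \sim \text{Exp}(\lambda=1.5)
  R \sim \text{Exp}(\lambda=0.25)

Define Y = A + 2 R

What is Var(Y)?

For independent RVs: Var(aX + bY) = a²Var(X) + b²Var(Y)
Var(A) = 0.44444444
Var(R) = 16
Var(Y) = 1²*0.44444444 + 2²*16
= 1*0.44444444 + 4*16 = 64.444444

64.444444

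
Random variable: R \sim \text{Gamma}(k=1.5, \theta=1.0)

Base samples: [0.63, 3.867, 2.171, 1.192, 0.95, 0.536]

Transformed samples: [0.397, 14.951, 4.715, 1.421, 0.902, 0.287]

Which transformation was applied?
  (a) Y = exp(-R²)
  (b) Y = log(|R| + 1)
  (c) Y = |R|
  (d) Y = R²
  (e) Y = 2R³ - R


Checking option (d) Y = R²:
  R = 0.63 -> Y = 0.397 ✓
  R = 3.867 -> Y = 14.951 ✓
  R = 2.171 -> Y = 4.715 ✓
All samples match this transformation.

(d) R²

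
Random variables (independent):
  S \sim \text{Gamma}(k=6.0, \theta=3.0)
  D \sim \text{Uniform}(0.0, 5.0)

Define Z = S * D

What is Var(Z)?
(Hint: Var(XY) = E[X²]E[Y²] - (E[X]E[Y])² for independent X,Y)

Var(XY) = E[X²]E[Y²] - (E[X]E[Y])²
E[S] = 18, Var(S) = 54
E[D] = 2.5, Var(D) = 2.0833333
E[S²] = 54 + 18² = 378
E[D²] = 2.0833333 + 2.5² = 8.3333333
Var(Z) = 378*8.3333333 - (18*2.5)²
= 3150 - 2025 = 1125

1125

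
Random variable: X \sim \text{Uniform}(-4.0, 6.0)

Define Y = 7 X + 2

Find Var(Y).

For Y = aX + b: Var(Y) = a² * Var(X)
Var(X) = (6 + 4)^2/12 = 8.3333333
Var(Y) = 7² * 8.3333333 = 49 * 8.3333333 = 408.33333

408.33333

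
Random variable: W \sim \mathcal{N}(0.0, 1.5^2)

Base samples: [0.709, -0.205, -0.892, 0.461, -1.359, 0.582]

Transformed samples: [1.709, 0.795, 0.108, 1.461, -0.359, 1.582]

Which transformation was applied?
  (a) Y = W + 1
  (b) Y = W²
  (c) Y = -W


Checking option (a) Y = W + 1:
  W = 0.709 -> Y = 1.709 ✓
  W = -0.205 -> Y = 0.795 ✓
  W = -0.892 -> Y = 0.108 ✓
All samples match this transformation.

(a) W + 1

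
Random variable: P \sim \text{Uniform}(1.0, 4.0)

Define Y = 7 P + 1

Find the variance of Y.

For Y = aP + b: Var(Y) = a² * Var(P)
Var(P) = (4 - 1)^2/12 = 0.75
Var(Y) = 7² * 0.75 = 49 * 0.75 = 36.75

36.75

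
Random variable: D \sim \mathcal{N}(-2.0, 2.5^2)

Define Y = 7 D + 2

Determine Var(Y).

For Y = aD + b: Var(Y) = a² * Var(D)
Var(D) = 2.5^2 = 6.25
Var(Y) = 7² * 6.25 = 49 * 6.25 = 306.25

306.25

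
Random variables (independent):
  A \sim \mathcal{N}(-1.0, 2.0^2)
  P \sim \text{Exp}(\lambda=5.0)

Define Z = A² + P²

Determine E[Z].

E[Z] = E[A²] + E[P²]
E[A²] = Var(A) + E[A]² = 4 + 1 = 5
E[P²] = Var(P) + E[P]² = 0.04 + 0.04 = 0.08
E[Z] = 5 + 0.08 = 5.08

5.08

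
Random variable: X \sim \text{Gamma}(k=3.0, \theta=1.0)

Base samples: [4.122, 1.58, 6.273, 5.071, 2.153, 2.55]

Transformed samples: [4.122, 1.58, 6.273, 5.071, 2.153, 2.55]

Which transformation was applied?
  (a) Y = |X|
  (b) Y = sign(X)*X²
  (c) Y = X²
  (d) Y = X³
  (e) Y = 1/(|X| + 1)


Checking option (a) Y = |X|:
  X = 4.122 -> Y = 4.122 ✓
  X = 1.58 -> Y = 1.58 ✓
  X = 6.273 -> Y = 6.273 ✓
All samples match this transformation.

(a) |X|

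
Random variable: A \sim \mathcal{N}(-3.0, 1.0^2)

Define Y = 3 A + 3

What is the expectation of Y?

For Y = 3A + 3:
E[Y] = 3 * E[A] + 3
E[A] = -3.0 = -3
E[Y] = 3 * (-3) + 3 = -6

-6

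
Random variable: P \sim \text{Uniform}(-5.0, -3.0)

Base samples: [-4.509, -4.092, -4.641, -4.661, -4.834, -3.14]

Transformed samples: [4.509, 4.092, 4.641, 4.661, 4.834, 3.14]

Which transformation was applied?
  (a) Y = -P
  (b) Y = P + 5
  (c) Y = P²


Checking option (a) Y = -P:
  P = -4.509 -> Y = 4.509 ✓
  P = -4.092 -> Y = 4.092 ✓
  P = -4.641 -> Y = 4.641 ✓
All samples match this transformation.

(a) -P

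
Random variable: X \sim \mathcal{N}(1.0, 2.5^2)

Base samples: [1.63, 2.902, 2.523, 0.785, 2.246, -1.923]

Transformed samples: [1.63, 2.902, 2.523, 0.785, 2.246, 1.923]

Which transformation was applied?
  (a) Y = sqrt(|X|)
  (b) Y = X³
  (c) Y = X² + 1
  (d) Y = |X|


Checking option (d) Y = |X|:
  X = 1.63 -> Y = 1.63 ✓
  X = 2.902 -> Y = 2.902 ✓
  X = 2.523 -> Y = 2.523 ✓
All samples match this transformation.

(d) |X|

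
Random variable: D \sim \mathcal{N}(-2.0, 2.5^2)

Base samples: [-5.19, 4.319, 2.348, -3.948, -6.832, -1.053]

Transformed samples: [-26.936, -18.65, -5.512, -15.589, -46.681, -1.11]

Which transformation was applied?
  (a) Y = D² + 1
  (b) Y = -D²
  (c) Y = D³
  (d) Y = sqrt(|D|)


Checking option (b) Y = -D²:
  D = -5.19 -> Y = -26.936 ✓
  D = 4.319 -> Y = -18.65 ✓
  D = 2.348 -> Y = -5.512 ✓
All samples match this transformation.

(b) -D²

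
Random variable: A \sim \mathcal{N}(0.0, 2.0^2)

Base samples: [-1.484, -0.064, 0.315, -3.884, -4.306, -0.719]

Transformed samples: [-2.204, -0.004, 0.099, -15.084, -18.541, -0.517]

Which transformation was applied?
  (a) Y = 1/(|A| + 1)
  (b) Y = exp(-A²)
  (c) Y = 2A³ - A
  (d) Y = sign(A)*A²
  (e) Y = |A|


Checking option (d) Y = sign(A)*A²:
  A = -1.484 -> Y = -2.204 ✓
  A = -0.064 -> Y = -0.004 ✓
  A = 0.315 -> Y = 0.099 ✓
All samples match this transformation.

(d) sign(A)*A²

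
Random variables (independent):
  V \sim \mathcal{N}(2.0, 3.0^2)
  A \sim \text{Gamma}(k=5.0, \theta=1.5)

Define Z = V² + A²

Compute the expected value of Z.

E[Z] = E[V²] + E[A²]
E[V²] = Var(V) + E[V]² = 9 + 4 = 13
E[A²] = Var(A) + E[A]² = 11.25 + 56.25 = 67.5
E[Z] = 13 + 67.5 = 80.5

80.5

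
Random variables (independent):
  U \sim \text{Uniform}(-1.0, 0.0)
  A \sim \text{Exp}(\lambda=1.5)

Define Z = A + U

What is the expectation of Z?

E[Z] = 1*E[U] + 1*E[A]
E[U] = -0.5
E[A] = 0.66666667
E[Z] = 1*(-0.5) + 1*0.66666667 = 0.16666667

0.16666667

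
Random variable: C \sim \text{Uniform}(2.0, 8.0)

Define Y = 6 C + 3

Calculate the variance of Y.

For Y = aC + b: Var(Y) = a² * Var(C)
Var(C) = (8 - 2)^2/12 = 3
Var(Y) = 6² * 3 = 36 * 3 = 108

108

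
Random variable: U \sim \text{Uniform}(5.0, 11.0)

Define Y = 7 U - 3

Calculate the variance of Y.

For Y = aU + b: Var(Y) = a² * Var(U)
Var(U) = (11 - 5)^2/12 = 3
Var(Y) = 7² * 3 = 49 * 3 = 147

147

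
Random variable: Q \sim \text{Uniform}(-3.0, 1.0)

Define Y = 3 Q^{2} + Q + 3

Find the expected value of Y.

E[Y] = 3*E[Q²] + 1*E[Q] + 3
E[Q] = -1
E[Q²] = Var(Q) + (E[Q])² = 1.3333333 + 1 = 2.3333333
E[Y] = 3*2.3333333 + 1*(-1) + 3 = 9

9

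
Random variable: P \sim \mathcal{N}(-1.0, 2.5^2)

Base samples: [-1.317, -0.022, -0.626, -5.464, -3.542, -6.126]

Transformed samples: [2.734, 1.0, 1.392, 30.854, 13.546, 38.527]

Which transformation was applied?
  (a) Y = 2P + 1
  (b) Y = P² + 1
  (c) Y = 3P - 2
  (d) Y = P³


Checking option (b) Y = P² + 1:
  P = -1.317 -> Y = 2.734 ✓
  P = -0.022 -> Y = 1.0 ✓
  P = -0.626 -> Y = 1.392 ✓
All samples match this transformation.

(b) P² + 1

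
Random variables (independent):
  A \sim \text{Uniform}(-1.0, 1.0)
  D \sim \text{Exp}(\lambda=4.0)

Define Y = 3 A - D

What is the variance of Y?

For independent RVs: Var(aX + bY) = a²Var(X) + b²Var(Y)
Var(A) = 0.33333333
Var(D) = 0.0625
Var(Y) = 3²*0.33333333 + (-1)²*0.0625
= 9*0.33333333 + 1*0.0625 = 3.0625

3.0625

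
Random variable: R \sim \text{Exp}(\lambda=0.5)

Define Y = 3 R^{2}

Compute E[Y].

E[Y] = 3*E[R²]
E[R] = 2
E[R²] = Var(R) + (E[R])² = 4 + 4 = 8
E[Y] = 3*8 = 24

24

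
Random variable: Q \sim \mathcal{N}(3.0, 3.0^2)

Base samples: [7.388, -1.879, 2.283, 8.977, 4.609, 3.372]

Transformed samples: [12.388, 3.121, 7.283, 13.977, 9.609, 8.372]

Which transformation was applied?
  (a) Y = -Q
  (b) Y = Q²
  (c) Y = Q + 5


Checking option (c) Y = Q + 5:
  Q = 7.388 -> Y = 12.388 ✓
  Q = -1.879 -> Y = 3.121 ✓
  Q = 2.283 -> Y = 7.283 ✓
All samples match this transformation.

(c) Q + 5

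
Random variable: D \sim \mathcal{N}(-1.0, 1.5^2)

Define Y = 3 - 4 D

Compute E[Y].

For Y = -4D + 3:
E[Y] = -4 * E[D] + 3
E[D] = -1.0 = -1
E[Y] = -4 * (-1) + 3 = 7

7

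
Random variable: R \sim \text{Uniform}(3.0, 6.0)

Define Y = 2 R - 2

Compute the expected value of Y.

For Y = 2R - 2:
E[Y] = 2 * E[R] - 2
E[R] = (3 + 6)/2 = 4.5
E[Y] = 2 * 4.5 - 2 = 7

7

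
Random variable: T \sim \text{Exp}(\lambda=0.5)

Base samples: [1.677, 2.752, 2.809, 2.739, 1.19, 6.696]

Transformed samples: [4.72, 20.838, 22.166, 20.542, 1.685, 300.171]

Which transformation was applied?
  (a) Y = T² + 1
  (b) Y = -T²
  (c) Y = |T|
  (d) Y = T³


Checking option (d) Y = T³:
  T = 1.677 -> Y = 4.72 ✓
  T = 2.752 -> Y = 20.838 ✓
  T = 2.809 -> Y = 22.166 ✓
All samples match this transformation.

(d) T³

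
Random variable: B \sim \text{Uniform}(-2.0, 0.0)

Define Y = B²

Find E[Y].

Using E[X²] = Var(X) + (E[X])²:
E[B] = -1
Var(B) = (0 + 2)^2/12 = 0.33333333
E[B²] = 0.33333333 + (-1)² = 0.33333333 + 1 = 1.3333333

1.3333333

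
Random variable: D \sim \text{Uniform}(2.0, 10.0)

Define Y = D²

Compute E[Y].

Using E[X²] = Var(X) + (E[X])²:
E[D] = 6
Var(D) = (10 - 2)^2/12 = 5.3333333
E[D²] = 5.3333333 + 6² = 5.3333333 + 36 = 41.333333

41.333333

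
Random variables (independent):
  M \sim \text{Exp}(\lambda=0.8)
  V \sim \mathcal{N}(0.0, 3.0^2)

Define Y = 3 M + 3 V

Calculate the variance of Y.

For independent RVs: Var(aX + bY) = a²Var(X) + b²Var(Y)
Var(M) = 1.5625
Var(V) = 9
Var(Y) = 3²*1.5625 + 3²*9
= 9*1.5625 + 9*9 = 95.0625

95.0625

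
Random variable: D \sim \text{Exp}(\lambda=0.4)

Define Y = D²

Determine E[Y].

E[D²] = Var(D) + (E[D])² = 6.25 + 6.25 = 12.5

12.5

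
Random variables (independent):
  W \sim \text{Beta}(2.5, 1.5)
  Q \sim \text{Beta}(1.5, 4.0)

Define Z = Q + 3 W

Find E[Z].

E[Z] = 3*E[W] + 1*E[Q]
E[W] = 0.625
E[Q] = 0.27272727
E[Z] = 3*0.625 + 1*0.27272727 = 2.1477273

2.1477273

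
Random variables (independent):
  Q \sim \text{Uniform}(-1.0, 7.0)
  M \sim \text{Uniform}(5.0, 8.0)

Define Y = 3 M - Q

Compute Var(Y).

For independent RVs: Var(aX + bY) = a²Var(X) + b²Var(Y)
Var(Q) = 5.3333333
Var(M) = 0.75
Var(Y) = (-1)²*5.3333333 + 3²*0.75
= 1*5.3333333 + 9*0.75 = 12.083333

12.083333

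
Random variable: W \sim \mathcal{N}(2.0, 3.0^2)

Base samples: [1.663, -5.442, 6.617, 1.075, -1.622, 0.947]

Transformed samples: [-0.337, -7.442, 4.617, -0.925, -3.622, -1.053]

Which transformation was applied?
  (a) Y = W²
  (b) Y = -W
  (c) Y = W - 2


Checking option (c) Y = W - 2:
  W = 1.663 -> Y = -0.337 ✓
  W = -5.442 -> Y = -7.442 ✓
  W = 6.617 -> Y = 4.617 ✓
All samples match this transformation.

(c) W - 2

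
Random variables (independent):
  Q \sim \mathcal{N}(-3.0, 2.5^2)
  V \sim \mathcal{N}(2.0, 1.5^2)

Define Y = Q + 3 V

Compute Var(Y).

For independent RVs: Var(aX + bY) = a²Var(X) + b²Var(Y)
Var(Q) = 6.25
Var(V) = 2.25
Var(Y) = 1²*6.25 + 3²*2.25
= 1*6.25 + 9*2.25 = 26.5

26.5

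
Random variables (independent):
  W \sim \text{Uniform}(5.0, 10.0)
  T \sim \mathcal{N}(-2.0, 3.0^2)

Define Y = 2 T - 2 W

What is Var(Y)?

For independent RVs: Var(aX + bY) = a²Var(X) + b²Var(Y)
Var(W) = 2.0833333
Var(T) = 9
Var(Y) = (-2)²*2.0833333 + 2²*9
= 4*2.0833333 + 4*9 = 44.333333

44.333333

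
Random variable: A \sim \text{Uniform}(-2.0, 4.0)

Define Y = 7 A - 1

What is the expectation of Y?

For Y = 7A - 1:
E[Y] = 7 * E[A] - 1
E[A] = (-2 + 4)/2 = 1
E[Y] = 7 * 1 - 1 = 6

6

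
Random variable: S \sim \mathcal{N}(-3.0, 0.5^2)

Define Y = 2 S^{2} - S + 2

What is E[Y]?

E[Y] = 2*E[S²] - 1*E[S] + 2
E[S] = -3
E[S²] = Var(S) + (E[S])² = 0.25 + 9 = 9.25
E[Y] = 2*9.25 - 1*(-3) + 2 = 23.5

23.5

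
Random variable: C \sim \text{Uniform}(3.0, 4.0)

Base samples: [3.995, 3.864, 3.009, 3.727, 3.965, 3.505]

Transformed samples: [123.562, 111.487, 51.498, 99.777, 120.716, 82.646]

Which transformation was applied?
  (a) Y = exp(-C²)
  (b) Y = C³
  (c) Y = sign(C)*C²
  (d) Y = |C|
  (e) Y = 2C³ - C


Checking option (e) Y = 2C³ - C:
  C = 3.995 -> Y = 123.562 ✓
  C = 3.864 -> Y = 111.487 ✓
  C = 3.009 -> Y = 51.498 ✓
All samples match this transformation.

(e) 2C³ - C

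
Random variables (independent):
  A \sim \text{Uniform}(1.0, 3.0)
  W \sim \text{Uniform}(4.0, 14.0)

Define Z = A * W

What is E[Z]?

For independent RVs: E[XY] = E[X]*E[Y]
E[A] = 2
E[W] = 9
E[Z] = 2 * 9 = 18

18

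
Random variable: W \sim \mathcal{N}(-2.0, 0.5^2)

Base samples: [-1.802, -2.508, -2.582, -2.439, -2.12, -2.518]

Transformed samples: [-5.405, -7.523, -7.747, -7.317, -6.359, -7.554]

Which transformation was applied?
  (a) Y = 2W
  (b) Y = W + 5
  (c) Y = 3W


Checking option (c) Y = 3W:
  W = -1.802 -> Y = -5.405 ✓
  W = -2.508 -> Y = -7.523 ✓
  W = -2.582 -> Y = -7.747 ✓
All samples match this transformation.

(c) 3W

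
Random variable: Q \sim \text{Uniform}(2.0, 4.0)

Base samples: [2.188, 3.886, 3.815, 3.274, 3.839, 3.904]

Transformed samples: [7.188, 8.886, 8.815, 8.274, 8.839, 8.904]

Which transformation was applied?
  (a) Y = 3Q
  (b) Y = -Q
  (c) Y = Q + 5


Checking option (c) Y = Q + 5:
  Q = 2.188 -> Y = 7.188 ✓
  Q = 3.886 -> Y = 8.886 ✓
  Q = 3.815 -> Y = 8.815 ✓
All samples match this transformation.

(c) Q + 5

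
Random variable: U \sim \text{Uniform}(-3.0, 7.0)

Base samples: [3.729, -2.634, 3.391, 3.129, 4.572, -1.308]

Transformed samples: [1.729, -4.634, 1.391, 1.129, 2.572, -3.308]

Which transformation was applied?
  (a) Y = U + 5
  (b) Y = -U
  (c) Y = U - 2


Checking option (c) Y = U - 2:
  U = 3.729 -> Y = 1.729 ✓
  U = -2.634 -> Y = -4.634 ✓
  U = 3.391 -> Y = 1.391 ✓
All samples match this transformation.

(c) U - 2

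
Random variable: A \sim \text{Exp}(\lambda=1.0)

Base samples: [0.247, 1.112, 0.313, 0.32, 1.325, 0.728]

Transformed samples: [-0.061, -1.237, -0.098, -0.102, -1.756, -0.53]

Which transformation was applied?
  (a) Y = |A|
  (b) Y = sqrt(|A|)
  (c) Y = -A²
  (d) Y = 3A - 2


Checking option (c) Y = -A²:
  A = 0.247 -> Y = -0.061 ✓
  A = 1.112 -> Y = -1.237 ✓
  A = 0.313 -> Y = -0.098 ✓
All samples match this transformation.

(c) -A²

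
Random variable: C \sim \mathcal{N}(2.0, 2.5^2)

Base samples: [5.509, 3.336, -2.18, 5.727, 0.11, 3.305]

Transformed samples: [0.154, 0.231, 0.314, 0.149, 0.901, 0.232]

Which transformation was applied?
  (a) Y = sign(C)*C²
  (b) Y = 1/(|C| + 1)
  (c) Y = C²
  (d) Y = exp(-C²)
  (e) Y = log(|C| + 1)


Checking option (b) Y = 1/(|C| + 1):
  C = 5.509 -> Y = 0.154 ✓
  C = 3.336 -> Y = 0.231 ✓
  C = -2.18 -> Y = 0.314 ✓
All samples match this transformation.

(b) 1/(|C| + 1)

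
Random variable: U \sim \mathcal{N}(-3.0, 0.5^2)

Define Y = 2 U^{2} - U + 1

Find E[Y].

E[Y] = 2*E[U²] - 1*E[U] + 1
E[U] = -3
E[U²] = Var(U) + (E[U])² = 0.25 + 9 = 9.25
E[Y] = 2*9.25 - 1*(-3) + 1 = 22.5

22.5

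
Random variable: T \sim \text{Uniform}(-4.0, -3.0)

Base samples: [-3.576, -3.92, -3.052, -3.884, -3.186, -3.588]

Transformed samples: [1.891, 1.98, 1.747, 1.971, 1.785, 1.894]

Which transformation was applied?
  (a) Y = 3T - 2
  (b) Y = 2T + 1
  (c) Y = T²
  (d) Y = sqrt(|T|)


Checking option (d) Y = sqrt(|T|):
  T = -3.576 -> Y = 1.891 ✓
  T = -3.92 -> Y = 1.98 ✓
  T = -3.052 -> Y = 1.747 ✓
All samples match this transformation.

(d) sqrt(|T|)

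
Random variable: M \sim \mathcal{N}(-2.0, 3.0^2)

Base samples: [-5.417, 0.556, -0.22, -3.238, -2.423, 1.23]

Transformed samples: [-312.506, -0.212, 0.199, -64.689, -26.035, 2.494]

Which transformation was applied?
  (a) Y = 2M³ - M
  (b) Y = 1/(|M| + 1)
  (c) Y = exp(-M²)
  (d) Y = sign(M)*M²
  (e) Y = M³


Checking option (a) Y = 2M³ - M:
  M = -5.417 -> Y = -312.506 ✓
  M = 0.556 -> Y = -0.212 ✓
  M = -0.22 -> Y = 0.199 ✓
All samples match this transformation.

(a) 2M³ - M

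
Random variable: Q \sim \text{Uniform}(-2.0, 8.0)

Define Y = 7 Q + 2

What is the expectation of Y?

For Y = 7Q + 2:
E[Y] = 7 * E[Q] + 2
E[Q] = (-2 + 8)/2 = 3
E[Y] = 7 * 3 + 2 = 23

23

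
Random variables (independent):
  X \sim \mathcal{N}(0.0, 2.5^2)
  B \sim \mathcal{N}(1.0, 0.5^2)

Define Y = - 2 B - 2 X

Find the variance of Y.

For independent RVs: Var(aX + bY) = a²Var(X) + b²Var(Y)
Var(X) = 6.25
Var(B) = 0.25
Var(Y) = (-2)²*6.25 + (-2)²*0.25
= 4*6.25 + 4*0.25 = 26

26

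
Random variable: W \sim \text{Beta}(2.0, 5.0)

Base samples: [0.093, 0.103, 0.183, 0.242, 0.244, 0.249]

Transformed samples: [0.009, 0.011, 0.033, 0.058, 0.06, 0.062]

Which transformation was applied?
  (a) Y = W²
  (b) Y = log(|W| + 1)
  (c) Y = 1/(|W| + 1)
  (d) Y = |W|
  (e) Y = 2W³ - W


Checking option (a) Y = W²:
  W = 0.093 -> Y = 0.009 ✓
  W = 0.103 -> Y = 0.011 ✓
  W = 0.183 -> Y = 0.033 ✓
All samples match this transformation.

(a) W²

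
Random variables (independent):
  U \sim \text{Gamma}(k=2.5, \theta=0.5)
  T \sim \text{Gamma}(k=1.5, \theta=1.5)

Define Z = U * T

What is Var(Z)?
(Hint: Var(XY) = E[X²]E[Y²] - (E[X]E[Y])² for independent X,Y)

Var(XY) = E[X²]E[Y²] - (E[X]E[Y])²
E[U] = 1.25, Var(U) = 0.625
E[T] = 2.25, Var(T) = 3.375
E[U²] = 0.625 + 1.25² = 2.1875
E[T²] = 3.375 + 2.25² = 8.4375
Var(Z) = 2.1875*8.4375 - (1.25*2.25)²
= 18.457031 - 7.9101562 = 10.546875

10.546875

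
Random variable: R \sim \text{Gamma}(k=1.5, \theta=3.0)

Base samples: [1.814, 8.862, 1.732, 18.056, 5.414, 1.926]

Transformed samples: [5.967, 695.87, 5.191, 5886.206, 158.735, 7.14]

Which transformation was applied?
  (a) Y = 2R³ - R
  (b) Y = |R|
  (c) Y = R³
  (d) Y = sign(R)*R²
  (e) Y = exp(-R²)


Checking option (c) Y = R³:
  R = 1.814 -> Y = 5.967 ✓
  R = 8.862 -> Y = 695.87 ✓
  R = 1.732 -> Y = 5.191 ✓
All samples match this transformation.

(c) R³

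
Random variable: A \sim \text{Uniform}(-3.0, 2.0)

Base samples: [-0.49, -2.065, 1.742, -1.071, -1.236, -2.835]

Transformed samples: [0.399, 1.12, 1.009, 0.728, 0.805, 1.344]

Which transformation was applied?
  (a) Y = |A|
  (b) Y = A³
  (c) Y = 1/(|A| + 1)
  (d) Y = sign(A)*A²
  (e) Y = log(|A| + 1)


Checking option (e) Y = log(|A| + 1):
  A = -0.49 -> Y = 0.399 ✓
  A = -2.065 -> Y = 1.12 ✓
  A = 1.742 -> Y = 1.009 ✓
All samples match this transformation.

(e) log(|A| + 1)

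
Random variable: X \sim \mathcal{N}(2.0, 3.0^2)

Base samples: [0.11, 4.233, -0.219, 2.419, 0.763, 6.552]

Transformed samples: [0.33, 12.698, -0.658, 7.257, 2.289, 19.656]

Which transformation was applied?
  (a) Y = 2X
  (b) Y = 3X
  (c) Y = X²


Checking option (b) Y = 3X:
  X = 0.11 -> Y = 0.33 ✓
  X = 4.233 -> Y = 12.698 ✓
  X = -0.219 -> Y = -0.658 ✓
All samples match this transformation.

(b) 3X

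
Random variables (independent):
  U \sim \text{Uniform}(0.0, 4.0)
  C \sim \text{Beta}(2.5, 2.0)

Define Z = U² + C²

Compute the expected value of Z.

E[Z] = E[U²] + E[C²]
E[U²] = Var(U) + E[U]² = 1.3333333 + 4 = 5.3333333
E[C²] = Var(C) + E[C]² = 0.044893378 + 0.30864198 = 0.35353535
E[Z] = 5.3333333 + 0.35353535 = 5.6868687

5.6868687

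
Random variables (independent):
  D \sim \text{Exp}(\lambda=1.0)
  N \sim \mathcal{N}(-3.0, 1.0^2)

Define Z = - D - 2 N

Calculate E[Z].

E[Z] = -1*E[D] - 2*E[N]
E[D] = 1
E[N] = -3
E[Z] = -1*1 - 2*(-3) = 5

5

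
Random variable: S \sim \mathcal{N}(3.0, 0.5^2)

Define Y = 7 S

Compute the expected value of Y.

For Y = 7S:
E[Y] = 7 * E[S]
E[S] = 3.0 = 3
E[Y] = 7 * 3 = 21

21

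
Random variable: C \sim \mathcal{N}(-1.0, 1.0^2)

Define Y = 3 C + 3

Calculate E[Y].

For Y = 3C + 3:
E[Y] = 3 * E[C] + 3
E[C] = -1.0 = -1
E[Y] = 3 * (-1) + 3 = 0

0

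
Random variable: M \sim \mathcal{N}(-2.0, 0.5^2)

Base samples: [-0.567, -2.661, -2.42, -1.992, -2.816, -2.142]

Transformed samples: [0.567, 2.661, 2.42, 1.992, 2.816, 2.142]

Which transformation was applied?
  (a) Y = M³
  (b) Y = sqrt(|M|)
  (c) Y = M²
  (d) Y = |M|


Checking option (d) Y = |M|:
  M = -0.567 -> Y = 0.567 ✓
  M = -2.661 -> Y = 2.661 ✓
  M = -2.42 -> Y = 2.42 ✓
All samples match this transformation.

(d) |M|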